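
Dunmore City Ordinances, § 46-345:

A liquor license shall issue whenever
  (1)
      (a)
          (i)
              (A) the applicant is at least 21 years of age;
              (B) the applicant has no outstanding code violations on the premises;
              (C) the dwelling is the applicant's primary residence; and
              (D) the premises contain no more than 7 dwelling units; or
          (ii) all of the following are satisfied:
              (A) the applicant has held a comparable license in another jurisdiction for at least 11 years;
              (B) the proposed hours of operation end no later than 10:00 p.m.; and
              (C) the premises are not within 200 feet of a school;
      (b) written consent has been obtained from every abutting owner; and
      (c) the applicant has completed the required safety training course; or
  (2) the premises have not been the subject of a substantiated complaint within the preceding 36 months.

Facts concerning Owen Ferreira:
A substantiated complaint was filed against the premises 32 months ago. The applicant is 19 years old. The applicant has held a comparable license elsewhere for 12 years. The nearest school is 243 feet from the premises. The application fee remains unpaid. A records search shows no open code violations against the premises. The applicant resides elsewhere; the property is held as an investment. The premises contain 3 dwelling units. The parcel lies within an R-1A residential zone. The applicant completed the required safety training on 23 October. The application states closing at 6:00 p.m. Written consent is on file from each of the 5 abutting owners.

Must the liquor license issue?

(A) age ≥ 21 — not satisfied.
(B) no code violations — met.
(C) primary residence — not met.
(D) ≤ 7 units — met.
(i) = F AND T AND F AND T = false.
(A) prior license ≥ 11 yr — holds.
(B) closes by 10 p.m. — satisfied.
(C) ≥200 ft from school — holds.
So (ii) is satisfied (T AND T AND T).
(a) = F OR T = true.
(b) all abutters consent — holds.
(c) safety training — met.
(1): T AND T AND T → true.
(2) no complaint in 36 mo. — not met.
Overall: T OR F → true.

Yes — granted.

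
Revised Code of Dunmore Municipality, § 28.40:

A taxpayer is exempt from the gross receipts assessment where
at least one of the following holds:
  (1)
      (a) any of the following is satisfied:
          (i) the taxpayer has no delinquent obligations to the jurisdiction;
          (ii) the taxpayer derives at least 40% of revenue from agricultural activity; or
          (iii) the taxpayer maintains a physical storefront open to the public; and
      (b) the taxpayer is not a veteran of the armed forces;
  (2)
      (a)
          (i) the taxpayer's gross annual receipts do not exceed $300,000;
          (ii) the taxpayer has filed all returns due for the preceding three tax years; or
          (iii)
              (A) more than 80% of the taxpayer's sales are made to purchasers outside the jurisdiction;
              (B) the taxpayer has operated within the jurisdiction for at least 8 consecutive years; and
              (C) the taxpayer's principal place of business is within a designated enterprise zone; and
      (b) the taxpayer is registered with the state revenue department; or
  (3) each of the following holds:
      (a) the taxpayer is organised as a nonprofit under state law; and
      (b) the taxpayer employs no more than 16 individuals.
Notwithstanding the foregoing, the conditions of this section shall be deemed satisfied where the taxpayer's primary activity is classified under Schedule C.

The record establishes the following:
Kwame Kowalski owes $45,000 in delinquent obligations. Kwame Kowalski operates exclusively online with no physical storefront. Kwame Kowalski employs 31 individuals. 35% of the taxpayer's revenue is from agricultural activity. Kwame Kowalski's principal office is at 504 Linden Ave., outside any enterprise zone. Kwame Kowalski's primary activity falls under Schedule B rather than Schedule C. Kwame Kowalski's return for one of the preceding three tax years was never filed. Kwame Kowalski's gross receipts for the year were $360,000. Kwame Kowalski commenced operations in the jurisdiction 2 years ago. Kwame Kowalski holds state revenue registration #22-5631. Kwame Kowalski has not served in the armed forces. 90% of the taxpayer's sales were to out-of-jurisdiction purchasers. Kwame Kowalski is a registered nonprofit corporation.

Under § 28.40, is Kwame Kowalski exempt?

(i) no delinquency — not met.
(ii) ≥40% agricultural — fails.
(iii) has storefront — not satisfied.
So (a) is not satisfied (F OR F OR F).
(b) not (veteran) — holds.
(1) = F AND T = false.
(i) receipts ≤ $300,000 — not met.
(ii) returns current — fails.
(A) >80% out-of-jur. sales — met.
(B) ≥ 8 yrs in jurisdiction — not satisfied.
(C) in enterprise zone — not satisfied.
(iii) = T AND F AND F = false.
So (a) is not satisfied (F OR F OR F).
(b) state-registered — satisfied.
So (2) is not satisfied (F AND T).
(a) nonprofit — met.
(b) ≤ 16 employees — not satisfied.
(3) = T AND F = false.
Overall = F OR F OR F = false.
Exception (Schedule C activity) — not satisfied.
Result: main false OR exception false → false.

No — not exempt.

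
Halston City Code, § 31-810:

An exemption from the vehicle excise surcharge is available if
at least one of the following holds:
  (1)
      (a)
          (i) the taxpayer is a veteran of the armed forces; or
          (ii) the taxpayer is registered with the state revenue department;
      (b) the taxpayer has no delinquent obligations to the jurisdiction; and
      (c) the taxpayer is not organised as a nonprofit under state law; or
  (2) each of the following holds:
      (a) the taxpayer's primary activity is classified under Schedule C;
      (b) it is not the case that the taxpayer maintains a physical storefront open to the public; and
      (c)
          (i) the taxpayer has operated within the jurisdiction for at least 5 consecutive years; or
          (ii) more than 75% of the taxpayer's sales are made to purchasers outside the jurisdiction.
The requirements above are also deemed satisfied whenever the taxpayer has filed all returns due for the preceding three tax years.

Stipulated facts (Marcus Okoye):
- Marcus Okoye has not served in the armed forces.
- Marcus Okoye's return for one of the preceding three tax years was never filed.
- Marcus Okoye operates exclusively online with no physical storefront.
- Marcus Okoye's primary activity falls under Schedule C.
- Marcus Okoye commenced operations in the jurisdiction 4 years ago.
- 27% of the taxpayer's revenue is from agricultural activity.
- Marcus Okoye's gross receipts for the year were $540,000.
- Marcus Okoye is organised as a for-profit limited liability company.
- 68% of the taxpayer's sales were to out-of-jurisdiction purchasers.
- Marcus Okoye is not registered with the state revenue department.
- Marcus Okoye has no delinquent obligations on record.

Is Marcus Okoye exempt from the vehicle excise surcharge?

(i) veteran — fails.
(ii) state-registered — not satisfied.
So (a) is not satisfied (F OR F).
(b) no delinquency — met.
(c) not (nonprofit) — holds.
So (1) is not satisfied (F AND T AND T).
(a) Schedule C activity — holds.
(b) not (has storefront) — met.
(i) ≥ 5 yrs in jurisdiction — not met.
(ii) >75% out-of-jur. sales — fails.
So (c) is not satisfied (F OR F).
(2): T AND T AND F → false.
Overall: F OR F → false.
Exception (returns current) — not satisfied.
Result: main false OR exception false → false.

No — not exempt.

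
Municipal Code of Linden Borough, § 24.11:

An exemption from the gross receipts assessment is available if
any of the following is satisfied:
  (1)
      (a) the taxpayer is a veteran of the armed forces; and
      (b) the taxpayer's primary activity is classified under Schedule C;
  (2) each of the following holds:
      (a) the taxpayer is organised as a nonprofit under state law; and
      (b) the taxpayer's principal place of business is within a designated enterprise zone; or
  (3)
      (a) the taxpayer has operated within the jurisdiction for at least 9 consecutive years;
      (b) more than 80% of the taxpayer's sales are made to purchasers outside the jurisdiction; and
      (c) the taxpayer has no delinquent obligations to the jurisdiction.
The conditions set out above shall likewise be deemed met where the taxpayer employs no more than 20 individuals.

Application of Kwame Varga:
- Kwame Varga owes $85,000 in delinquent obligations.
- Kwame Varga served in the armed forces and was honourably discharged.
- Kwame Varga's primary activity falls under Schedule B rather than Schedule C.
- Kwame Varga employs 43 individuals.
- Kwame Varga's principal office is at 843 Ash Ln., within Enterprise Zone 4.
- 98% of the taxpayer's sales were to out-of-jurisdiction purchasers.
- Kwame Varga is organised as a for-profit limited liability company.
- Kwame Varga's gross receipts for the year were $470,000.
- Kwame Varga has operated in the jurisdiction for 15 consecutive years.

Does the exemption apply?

No — not exempt.

(a) veteran — met.
(b) Schedule C activity — not met.
(1) = T AND F = false.
(a) nonprofit — not met.
(b) in enterprise zone — satisfied.
So (2) is not satisfied (F AND T).
(a) ≥ 9 yrs in jurisdiction — satisfied.
(b) >80% out-of-jur. sales — met.
(c) no delinquency — not met.
So (3) is not satisfied (T AND T AND F).
So Overall is not satisfied (F OR F OR F).
Exception (≤ 20 employees) — not satisfied.
Result: main false OR exception false → false.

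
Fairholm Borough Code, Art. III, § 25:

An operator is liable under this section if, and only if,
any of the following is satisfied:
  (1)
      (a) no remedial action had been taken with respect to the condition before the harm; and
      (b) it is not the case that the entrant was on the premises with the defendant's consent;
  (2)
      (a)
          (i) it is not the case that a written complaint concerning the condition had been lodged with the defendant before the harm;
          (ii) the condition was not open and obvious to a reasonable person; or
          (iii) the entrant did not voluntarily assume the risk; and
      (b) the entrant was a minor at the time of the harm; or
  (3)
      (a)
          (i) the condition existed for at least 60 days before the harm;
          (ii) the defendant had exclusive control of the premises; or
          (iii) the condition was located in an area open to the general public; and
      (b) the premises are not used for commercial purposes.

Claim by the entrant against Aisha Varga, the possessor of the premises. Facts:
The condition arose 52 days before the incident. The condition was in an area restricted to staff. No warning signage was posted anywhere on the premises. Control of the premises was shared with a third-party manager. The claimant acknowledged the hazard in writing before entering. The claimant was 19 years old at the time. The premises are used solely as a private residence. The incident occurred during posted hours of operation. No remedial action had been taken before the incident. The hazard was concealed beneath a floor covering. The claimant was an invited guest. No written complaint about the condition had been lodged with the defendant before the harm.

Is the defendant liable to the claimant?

No — not liable.

(a) no remedial action — holds.
(b) not (consent to enter) — not met.
(1): T AND F → false.
(i) not (complaint lodged) — holds.
(ii) not open/obvious — holds.
(iii) no assumed risk — not met.
So (a) is satisfied (T OR T OR F).
(b) entrant a minor — not satisfied.
(2): T AND F → false.
(i) condition ≥60 days old — not satisfied.
(ii) exclusive control — not satisfied.
(iii) public area — not satisfied.
(a) = F OR F OR F = false.
(b) not (commercial use) — satisfied.
(3): F AND T → false.
Overall = F OR F OR F = false.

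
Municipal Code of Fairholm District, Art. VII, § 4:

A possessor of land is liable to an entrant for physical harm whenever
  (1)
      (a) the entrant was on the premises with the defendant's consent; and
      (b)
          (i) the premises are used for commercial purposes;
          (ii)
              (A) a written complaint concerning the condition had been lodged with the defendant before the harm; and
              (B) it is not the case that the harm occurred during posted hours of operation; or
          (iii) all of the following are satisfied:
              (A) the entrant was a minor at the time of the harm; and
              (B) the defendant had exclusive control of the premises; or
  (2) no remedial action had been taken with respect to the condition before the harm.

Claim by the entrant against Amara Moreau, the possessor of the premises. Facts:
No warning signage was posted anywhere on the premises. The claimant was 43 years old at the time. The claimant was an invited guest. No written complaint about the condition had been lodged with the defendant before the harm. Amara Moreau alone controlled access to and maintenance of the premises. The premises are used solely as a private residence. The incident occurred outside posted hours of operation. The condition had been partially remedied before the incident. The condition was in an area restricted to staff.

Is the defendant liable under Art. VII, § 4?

(a) consent to enter — satisfied.
(i) commercial use — fails.
(A) complaint lodged — not satisfied.
(B) not (during posted hours) — met.
So (ii) is not satisfied (F AND T).
(A) entrant a minor — fails.
(B) exclusive control — met.
(iii): F AND T → false.
(b) = F OR F OR F = false.
So (1) is not satisfied (T AND F).
(2) no remedial action — not satisfied.
Overall: F OR F → false.

No — not liable.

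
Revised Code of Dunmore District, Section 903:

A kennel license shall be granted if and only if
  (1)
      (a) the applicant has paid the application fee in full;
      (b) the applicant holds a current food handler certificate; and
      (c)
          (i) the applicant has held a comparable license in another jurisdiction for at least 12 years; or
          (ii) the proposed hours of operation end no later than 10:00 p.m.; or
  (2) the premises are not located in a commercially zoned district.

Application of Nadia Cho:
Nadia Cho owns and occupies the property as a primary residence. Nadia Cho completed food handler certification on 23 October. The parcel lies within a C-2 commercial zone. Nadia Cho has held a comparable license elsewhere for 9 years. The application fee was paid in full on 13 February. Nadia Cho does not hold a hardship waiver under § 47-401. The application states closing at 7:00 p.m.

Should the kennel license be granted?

Yes — granted.

(a) fee paid — met.
(b) food handler cert. — holds.
(i) prior license ≥ 12 yr — not met.
(ii) closes by 10 p.m. — holds.
So (c) is satisfied (F OR T).
So (1) is satisfied (T AND T AND T).
(2) not (commercially zoned) — not met.
So Overall is satisfied (T OR F).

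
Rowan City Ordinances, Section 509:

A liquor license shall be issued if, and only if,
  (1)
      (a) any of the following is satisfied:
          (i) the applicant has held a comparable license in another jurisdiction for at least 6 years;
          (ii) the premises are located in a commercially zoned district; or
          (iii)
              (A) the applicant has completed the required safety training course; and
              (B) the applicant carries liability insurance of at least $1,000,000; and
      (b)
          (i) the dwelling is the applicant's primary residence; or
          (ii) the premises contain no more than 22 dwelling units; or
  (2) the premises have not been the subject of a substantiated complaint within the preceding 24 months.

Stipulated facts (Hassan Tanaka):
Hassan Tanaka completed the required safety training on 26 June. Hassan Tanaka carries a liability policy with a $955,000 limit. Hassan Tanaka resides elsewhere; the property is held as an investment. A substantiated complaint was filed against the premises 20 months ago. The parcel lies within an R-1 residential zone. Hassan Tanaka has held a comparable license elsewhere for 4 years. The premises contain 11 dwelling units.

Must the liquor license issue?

No — denied.

(i) prior license ≥ 6 yr — not satisfied.
(ii) commercially zoned — fails.
(A) safety training — met.
(B) insurance ≥ $1,000,000 — not met.
(iii): T AND F → false.
(a) = F OR F OR F = false.
(i) primary residence — not met.
(ii) ≤ 22 units — met.
(b) = F OR T = true.
(1) = F AND T = false.
(2) no complaint in 24 mo. — fails.
Overall = F OR F = false.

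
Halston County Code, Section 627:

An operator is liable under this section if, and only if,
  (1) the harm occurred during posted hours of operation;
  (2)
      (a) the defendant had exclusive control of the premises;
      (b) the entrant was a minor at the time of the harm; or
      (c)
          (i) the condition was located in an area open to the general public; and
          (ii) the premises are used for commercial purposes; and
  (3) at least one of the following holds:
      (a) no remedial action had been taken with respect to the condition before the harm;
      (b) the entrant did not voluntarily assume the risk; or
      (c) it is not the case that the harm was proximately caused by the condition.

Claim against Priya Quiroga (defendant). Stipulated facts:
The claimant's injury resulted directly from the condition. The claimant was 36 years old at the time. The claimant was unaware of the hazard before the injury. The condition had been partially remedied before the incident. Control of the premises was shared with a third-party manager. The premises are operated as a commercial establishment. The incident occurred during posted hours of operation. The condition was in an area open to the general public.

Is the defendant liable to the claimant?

Yes — liable.

(1) during posted hours — met.
(a) exclusive control — not met.
(b) entrant a minor — fails.
(i) public area — holds.
(ii) commercial use — satisfied.
(c) = T AND T = true.
(2) = F OR F OR T = true.
(a) no remedial action — not satisfied.
(b) no assumed risk — holds.
(c) not (proximate cause) — not satisfied.
(3): F OR T OR F → true.
Overall = T AND T AND T = true.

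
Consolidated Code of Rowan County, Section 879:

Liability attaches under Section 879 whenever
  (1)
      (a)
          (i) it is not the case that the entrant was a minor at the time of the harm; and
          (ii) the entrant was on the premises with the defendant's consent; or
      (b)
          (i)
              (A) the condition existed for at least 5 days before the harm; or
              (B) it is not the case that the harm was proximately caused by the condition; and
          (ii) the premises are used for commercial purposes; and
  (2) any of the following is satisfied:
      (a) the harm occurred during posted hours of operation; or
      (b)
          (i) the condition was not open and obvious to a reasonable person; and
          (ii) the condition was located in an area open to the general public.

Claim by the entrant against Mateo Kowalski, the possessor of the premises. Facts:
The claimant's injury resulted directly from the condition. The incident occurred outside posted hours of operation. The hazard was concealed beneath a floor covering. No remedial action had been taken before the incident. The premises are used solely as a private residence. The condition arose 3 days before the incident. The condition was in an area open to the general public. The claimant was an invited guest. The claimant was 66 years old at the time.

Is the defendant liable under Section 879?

(i) not (entrant a minor) — met.
(ii) consent to enter — holds.
(a) = T AND T = true.
(A) condition ≥5 days old — not satisfied.
(B) not (proximate cause) — fails.
So (i) is not satisfied (F OR F).
(ii) commercial use — not satisfied.
(b) = F AND F = false.
(1) = T OR F = true.
(a) during posted hours — not satisfied.
(i) not open/obvious — satisfied.
(ii) public area — holds.
(b) = T AND T = true.
(2) = F OR T = true.
Overall: T AND T → true.

Yes — liable.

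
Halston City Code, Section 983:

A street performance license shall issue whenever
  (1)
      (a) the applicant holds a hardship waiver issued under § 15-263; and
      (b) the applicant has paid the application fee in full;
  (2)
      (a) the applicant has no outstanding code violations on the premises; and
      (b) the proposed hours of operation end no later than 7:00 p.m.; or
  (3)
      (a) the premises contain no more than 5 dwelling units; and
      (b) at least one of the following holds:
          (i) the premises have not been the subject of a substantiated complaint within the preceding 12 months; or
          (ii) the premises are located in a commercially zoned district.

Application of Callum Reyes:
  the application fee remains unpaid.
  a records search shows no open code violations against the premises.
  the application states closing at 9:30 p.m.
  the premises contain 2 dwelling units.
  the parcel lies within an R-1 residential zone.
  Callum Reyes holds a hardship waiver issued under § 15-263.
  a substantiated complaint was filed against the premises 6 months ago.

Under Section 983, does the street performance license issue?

(a) hardship waiver — met.
(b) fee paid — not satisfied.
(1): T AND F → false.
(a) no code violations — satisfied.
(b) closes by 7 p.m. — not met.
(2): T AND F → false.
(a) ≤ 5 units — satisfied.
(i) no complaint in 12 mo. — fails.
(ii) commercially zoned — not satisfied.
So (b) is not satisfied (F OR F).
(3): T AND F → false.
So Overall is not satisfied (F OR F OR F).

No — denied.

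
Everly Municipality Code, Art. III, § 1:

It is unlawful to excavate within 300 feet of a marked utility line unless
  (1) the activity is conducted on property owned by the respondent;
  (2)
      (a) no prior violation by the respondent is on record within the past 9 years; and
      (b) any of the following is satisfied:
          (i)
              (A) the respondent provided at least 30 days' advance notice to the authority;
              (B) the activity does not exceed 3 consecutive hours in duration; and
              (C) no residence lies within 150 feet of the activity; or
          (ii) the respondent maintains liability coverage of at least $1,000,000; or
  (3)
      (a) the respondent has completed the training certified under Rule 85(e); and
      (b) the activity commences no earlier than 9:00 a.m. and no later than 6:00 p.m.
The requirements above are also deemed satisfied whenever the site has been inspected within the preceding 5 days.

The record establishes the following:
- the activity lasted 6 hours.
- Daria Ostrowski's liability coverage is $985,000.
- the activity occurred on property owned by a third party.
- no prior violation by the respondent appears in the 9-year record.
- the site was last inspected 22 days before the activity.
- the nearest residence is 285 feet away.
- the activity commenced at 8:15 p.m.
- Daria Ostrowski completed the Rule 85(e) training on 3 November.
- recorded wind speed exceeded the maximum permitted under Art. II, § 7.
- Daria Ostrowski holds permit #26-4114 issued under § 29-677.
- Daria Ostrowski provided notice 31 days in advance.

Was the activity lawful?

(1) own property — not satisfied.
(a) no prior violation — satisfied.
(A) ≥30 days' notice — satisfied.
(B) ≤ 3 hrs duration — not satisfied.
(C) no residence in 150 ft — holds.
(i) = T AND F AND T = false.
(ii) coverage ≥ $1,000,000 — not satisfied.
(b) = F OR F = false.
(2) = T AND F = false.
(a) training certified — met.
(b) start within hours — fails.
(3) = T AND F = false.
Overall: F OR F OR F → false.
Exception (site inspected) — not satisfied.
Result: main false OR exception false → false.

No — unlawful.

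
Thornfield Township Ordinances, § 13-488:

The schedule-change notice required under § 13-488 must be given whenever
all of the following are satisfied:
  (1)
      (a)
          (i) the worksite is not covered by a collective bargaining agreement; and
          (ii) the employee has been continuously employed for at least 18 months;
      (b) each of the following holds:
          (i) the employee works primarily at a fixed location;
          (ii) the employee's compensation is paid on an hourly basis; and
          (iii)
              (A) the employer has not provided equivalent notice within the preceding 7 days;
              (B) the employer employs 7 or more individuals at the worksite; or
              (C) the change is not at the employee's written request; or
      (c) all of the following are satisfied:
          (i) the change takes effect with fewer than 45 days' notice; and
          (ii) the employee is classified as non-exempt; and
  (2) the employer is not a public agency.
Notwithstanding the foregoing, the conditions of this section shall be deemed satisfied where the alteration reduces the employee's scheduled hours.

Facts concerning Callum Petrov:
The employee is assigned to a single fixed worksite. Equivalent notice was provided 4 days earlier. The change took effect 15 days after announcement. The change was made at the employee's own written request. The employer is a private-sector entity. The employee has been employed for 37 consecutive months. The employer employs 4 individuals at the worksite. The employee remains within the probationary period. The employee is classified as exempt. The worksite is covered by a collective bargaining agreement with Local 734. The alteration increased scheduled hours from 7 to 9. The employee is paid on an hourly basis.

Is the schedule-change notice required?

No — not required.

(i) no CBA — not satisfied.
(ii) tenure ≥ 18 mo. — met.
(a) = F AND T = false.
(i) fixed location — met.
(ii) hourly-paid — satisfied.
(A) no recent notice — fails.
(B) ≥ 7 at site — not met.
(C) not employee-requested — fails.
(iii): F OR F OR F → false.
So (b) is not satisfied (T AND T AND F).
(i) < 45 days' notice — holds.
(ii) non-exempt — not satisfied.
So (c) is not satisfied (T AND F).
So (1) is not satisfied (F OR F OR F).
(2) not (public agency) — holds.
So Overall is not satisfied (F AND T).
Exception (hours reduced) — not satisfied.
Result: main false OR exception false → false.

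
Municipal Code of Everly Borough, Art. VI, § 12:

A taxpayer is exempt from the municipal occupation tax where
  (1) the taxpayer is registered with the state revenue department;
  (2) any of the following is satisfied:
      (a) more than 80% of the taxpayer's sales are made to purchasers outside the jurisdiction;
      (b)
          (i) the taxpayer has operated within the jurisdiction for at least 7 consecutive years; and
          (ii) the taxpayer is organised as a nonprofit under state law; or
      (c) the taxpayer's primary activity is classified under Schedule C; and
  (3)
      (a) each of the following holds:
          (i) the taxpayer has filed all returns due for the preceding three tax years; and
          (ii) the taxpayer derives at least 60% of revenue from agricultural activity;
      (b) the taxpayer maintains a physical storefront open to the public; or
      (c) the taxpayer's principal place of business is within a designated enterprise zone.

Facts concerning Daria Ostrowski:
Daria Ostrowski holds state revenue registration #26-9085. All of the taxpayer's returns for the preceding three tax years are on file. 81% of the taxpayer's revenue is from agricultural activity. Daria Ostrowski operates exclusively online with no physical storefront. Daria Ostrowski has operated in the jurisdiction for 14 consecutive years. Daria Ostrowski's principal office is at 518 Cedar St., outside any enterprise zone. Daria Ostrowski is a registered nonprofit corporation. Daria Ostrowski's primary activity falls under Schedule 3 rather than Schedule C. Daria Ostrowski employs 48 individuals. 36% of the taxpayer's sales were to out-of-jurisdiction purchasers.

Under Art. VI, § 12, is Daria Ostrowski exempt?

(1) state-registered — holds.
(a) >80% out-of-jur. sales — fails.
(i) ≥ 7 yrs in jurisdiction — met.
(ii) nonprofit — holds.
(b) = T AND T = true.
(c) Schedule C activity — fails.
So (2) is satisfied (F OR T OR F).
(i) returns current — satisfied.
(ii) ≥60% agricultural — satisfied.
(a): T AND T → true.
(b) has storefront — not met.
(c) in enterprise zone — not satisfied.
(3): T OR F OR F → true.
So Overall is satisfied (T AND T AND T).

Yes — exempt.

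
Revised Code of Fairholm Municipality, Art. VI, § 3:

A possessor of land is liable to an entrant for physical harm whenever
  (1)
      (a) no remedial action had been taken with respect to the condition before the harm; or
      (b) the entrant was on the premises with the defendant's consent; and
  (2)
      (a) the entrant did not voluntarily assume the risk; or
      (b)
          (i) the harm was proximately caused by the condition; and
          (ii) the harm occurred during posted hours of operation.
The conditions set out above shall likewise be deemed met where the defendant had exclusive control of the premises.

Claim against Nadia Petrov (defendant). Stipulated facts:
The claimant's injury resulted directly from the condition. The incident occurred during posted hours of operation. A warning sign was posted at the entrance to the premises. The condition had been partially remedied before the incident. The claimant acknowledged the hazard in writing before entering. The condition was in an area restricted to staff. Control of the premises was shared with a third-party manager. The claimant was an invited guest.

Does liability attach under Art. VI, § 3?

Yes — liable.

(a) no remedial action — fails.
(b) consent to enter — met.
So (1) is satisfied (F OR T).
(a) no assumed risk — not satisfied.
(i) proximate cause — satisfied.
(ii) during posted hours — met.
(b) = T AND T = true.
(2): F OR T → true.
Overall: T AND T → true.
Exception (exclusive control) — not satisfied.
Result: main true OR exception false → true.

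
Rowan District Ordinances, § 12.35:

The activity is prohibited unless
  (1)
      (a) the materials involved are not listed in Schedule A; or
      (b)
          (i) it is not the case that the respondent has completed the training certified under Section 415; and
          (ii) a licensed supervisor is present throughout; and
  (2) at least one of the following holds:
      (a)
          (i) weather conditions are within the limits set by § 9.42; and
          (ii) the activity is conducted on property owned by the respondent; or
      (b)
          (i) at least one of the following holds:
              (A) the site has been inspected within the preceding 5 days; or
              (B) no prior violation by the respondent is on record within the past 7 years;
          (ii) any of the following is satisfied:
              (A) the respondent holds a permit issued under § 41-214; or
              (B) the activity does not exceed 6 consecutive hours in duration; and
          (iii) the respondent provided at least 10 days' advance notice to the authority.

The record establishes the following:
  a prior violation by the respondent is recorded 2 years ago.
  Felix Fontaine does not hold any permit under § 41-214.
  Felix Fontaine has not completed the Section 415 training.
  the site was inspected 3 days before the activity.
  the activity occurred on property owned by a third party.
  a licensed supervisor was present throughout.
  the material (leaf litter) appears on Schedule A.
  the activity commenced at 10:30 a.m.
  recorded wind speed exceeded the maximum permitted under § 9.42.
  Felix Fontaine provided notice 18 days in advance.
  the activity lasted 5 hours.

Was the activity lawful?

Yes — lawful.

(a) not (Schedule A material) — not satisfied.
(i) not (training certified) — met.
(ii) supervisor present — satisfied.
So (b) is satisfied (T AND T).
(1): F OR T → true.
(i) weather ok — fails.
(ii) own property — not satisfied.
So (a) is not satisfied (F AND F).
(A) site inspected — satisfied.
(B) no prior violation — not satisfied.
(i): T OR F → true.
(A) holds permit — not satisfied.
(B) ≤ 6 hrs duration — holds.
(ii) = F OR T = true.
(iii) ≥10 days' notice — met.
(b) = T AND T AND T = true.
(2): F OR T → true.
Overall: T AND T → true.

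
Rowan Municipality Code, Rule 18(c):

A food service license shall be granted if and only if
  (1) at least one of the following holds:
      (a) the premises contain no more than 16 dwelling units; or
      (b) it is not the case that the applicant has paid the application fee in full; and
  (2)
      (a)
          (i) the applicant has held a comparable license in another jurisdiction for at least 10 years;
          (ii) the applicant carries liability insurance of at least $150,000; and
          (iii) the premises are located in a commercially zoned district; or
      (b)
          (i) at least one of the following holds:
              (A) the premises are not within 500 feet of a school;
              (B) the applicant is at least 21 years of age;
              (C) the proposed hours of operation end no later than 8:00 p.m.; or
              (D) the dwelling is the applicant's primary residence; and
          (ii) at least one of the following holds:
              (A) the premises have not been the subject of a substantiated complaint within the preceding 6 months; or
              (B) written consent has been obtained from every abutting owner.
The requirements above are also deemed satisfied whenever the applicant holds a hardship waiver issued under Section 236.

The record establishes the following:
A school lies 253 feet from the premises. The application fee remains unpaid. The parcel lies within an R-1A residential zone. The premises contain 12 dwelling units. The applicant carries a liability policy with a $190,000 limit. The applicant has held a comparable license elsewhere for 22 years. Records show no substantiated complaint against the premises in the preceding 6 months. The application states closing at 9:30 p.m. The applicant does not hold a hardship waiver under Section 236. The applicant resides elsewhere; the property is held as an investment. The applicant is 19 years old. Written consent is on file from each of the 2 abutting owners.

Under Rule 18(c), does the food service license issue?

No — denied.

(a) ≤ 16 units — met.
(b) not (fee paid) — holds.
So (1) is satisfied (T OR T).
(i) prior license ≥ 10 yr — satisfied.
(ii) insurance ≥ $150,000 — met.
(iii) commercially zoned — fails.
(a) = T AND T AND F = false.
(A) ≥500 ft from school — fails.
(B) age ≥ 21 — not satisfied.
(C) closes by 8 p.m. — not satisfied.
(D) primary residence — fails.
So (i) is not satisfied (F OR F OR F OR F).
(A) no complaint in 6 mo. — holds.
(B) all abutters consent — holds.
(ii): T OR T → true.
(b): F AND T → false.
So (2) is not satisfied (F OR F).
Overall = T AND F = false.
Exception (hardship waiver) — not satisfied.
Result: main false OR exception false → false.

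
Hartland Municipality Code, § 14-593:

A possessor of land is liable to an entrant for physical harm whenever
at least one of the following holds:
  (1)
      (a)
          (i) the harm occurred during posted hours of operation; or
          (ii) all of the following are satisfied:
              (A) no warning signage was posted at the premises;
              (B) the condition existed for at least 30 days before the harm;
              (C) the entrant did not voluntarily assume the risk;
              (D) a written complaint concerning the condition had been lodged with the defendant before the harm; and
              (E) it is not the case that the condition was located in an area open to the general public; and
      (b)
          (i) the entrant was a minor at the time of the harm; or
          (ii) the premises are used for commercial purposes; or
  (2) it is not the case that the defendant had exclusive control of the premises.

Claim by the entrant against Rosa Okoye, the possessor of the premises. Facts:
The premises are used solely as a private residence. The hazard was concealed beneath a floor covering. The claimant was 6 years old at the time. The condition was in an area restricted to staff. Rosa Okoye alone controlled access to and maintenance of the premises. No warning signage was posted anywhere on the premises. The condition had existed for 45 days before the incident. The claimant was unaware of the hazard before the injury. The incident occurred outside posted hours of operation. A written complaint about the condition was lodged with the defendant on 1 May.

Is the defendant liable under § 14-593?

Yes — liable.

(i) during posted hours — fails.
(A) no signage posted — satisfied.
(B) condition ≥30 days old — holds.
(C) no assumed risk — holds.
(D) complaint lodged — holds.
(E) not (public area) — holds.
So (ii) is satisfied (T AND T AND T AND T AND T).
(a): F OR T → true.
(i) entrant a minor — holds.
(ii) commercial use — not satisfied.
(b): T OR F → true.
So (1) is satisfied (T AND T).
(2) not (exclusive control) — not met.
Overall: T OR F → true.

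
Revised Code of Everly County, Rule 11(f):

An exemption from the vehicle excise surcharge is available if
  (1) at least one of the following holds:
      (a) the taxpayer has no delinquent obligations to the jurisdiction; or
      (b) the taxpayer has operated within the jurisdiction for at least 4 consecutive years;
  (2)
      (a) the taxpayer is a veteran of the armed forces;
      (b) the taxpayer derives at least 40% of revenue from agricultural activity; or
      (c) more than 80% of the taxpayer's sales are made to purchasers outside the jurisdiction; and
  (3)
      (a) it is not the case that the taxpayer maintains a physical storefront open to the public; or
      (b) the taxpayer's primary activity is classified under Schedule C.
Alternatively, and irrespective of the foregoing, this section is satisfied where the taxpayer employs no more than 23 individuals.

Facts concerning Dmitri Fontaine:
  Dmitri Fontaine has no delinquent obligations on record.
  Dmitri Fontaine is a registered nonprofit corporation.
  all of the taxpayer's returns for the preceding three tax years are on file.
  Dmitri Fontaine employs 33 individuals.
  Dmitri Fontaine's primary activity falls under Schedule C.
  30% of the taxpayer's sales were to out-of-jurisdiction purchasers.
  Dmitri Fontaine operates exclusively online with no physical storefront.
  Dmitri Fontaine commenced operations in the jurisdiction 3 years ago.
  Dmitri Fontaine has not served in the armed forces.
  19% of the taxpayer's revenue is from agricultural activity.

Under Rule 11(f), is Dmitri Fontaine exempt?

(a) no delinquency — holds.
(b) ≥ 4 yrs in jurisdiction — fails.
So (1) is satisfied (T OR F).
(a) veteran — fails.
(b) ≥40% agricultural — not satisfied.
(c) >80% out-of-jur. sales — not met.
(2) = F OR F OR F = false.
(a) not (has storefront) — met.
(b) Schedule C activity — satisfied.
(3): T OR T → true.
Overall = T AND F AND T = false.
Exception (≤ 23 employees) — not satisfied.
Result: main false OR exception false → false.

No — not exempt.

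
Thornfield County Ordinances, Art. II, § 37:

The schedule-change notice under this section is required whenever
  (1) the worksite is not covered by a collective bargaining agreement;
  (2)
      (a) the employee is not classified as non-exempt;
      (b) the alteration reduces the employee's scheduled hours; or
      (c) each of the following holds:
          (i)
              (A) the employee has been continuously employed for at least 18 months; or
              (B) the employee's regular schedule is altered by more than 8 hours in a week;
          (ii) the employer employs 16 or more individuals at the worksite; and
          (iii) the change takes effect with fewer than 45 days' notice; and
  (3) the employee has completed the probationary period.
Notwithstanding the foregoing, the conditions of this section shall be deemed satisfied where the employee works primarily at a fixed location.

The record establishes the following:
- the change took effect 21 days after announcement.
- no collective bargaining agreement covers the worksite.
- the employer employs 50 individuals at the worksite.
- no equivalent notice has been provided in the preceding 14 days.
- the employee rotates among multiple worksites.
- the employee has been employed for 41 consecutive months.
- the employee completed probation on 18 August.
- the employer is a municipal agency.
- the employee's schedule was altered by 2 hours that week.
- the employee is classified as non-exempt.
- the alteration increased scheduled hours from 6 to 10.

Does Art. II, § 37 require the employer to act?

(1) no CBA — holds.
(a) not (non-exempt) — not satisfied.
(b) hours reduced — fails.
(A) tenure ≥ 18 mo. — holds.
(B) schedule shift > 8h — fails.
So (i) is satisfied (T OR F).
(ii) ≥ 16 at site — holds.
(iii) < 45 days' notice — met.
(c) = T AND T AND T = true.
(2) = F OR F OR T = true.
(3) past probation — holds.
Overall = T AND T AND T = true.
Exception (fixed location) — not satisfied.
Result: main true OR exception false → true.

Yes — required.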